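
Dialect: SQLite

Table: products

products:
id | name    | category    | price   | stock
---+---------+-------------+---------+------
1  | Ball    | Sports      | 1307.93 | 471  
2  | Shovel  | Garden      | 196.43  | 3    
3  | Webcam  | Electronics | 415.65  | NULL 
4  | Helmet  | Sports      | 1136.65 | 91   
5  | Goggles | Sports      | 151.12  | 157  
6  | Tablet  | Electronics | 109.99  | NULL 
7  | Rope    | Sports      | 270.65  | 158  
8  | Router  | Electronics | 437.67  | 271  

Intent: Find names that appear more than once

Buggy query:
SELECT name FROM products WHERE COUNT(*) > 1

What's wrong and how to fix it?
Bug: COUNT(*) is an aggregate and cannot be used in WHERE

Fix: GROUP BY name, then filter groups with HAVING COUNT(*) > 1

Corrected query:
SELECT name FROM products GROUP BY name HAVING COUNT(*) > 1

Result:
(no rows)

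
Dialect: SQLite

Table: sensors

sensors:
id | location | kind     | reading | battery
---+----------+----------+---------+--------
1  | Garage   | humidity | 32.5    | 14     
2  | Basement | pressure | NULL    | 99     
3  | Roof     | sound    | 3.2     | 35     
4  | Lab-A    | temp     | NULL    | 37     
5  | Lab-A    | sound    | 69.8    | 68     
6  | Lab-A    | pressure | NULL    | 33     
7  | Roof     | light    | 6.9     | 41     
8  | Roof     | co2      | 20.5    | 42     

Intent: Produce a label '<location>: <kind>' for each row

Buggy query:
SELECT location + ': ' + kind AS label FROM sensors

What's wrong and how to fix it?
Bug: SQLite uses || for string concatenation; + coerces text to numbers (yielding 0)

Fix: Use the || operator for string concatenation

Corrected query:
SELECT location || ': ' || kind AS label FROM sensors

Result:
label             
------------------
Garage: humidity  
Basement: pressure
Roof: sound       
Lab-A: temp       
Lab-A: sound      
Lab-A: pressure   
Roof: light       
Roof: co2         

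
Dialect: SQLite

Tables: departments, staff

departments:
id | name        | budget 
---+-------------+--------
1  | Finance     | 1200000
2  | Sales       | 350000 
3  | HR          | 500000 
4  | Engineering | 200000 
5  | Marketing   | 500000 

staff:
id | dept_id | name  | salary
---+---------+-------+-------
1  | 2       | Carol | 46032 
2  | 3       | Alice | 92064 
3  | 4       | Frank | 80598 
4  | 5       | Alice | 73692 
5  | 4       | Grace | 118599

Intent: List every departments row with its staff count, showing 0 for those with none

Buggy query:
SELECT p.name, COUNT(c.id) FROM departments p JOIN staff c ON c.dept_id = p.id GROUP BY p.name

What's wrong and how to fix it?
Bug: An inner join excludes parents with zero children

Fix: Use LEFT JOIN so parents without children still appear (COUNT(c.id) gives 0)

Corrected query:
SELECT p.name, COUNT(c.id) FROM departments p LEFT JOIN staff c ON c.dept_id = p.id GROUP BY p.name

Result:
name        | COUNT(c.id)
------------+------------
Engineering | 2          
Finance     | 0          
HR          | 1          
Marketing   | 1          
Sales       | 1          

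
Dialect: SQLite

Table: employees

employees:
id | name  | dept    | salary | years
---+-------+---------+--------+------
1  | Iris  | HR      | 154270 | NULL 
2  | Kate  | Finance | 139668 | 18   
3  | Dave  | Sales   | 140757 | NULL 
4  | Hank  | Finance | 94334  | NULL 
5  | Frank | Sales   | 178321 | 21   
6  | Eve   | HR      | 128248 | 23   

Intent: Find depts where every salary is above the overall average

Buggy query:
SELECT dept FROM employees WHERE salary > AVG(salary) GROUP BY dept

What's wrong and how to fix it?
Bug: WHERE evaluates per row before aggregation, so AVG() is unavailable

Fix: Compute the overall average in a scalar subquery and compare each group's MIN against it in HAVING

Corrected query:
SELECT dept FROM employees GROUP BY dept HAVING MIN(salary) > (SELECT AVG(salary) FROM employees)

Result:
dept 
-----
Sales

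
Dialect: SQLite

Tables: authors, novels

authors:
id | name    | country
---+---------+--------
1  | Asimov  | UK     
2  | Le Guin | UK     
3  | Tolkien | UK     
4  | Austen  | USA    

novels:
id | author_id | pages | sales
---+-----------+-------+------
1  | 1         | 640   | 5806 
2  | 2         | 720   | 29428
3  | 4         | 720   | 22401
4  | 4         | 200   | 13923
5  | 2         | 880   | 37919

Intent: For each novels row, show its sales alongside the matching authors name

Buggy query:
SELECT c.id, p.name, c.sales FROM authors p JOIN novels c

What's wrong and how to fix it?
Bug: Missing join condition: each novels row is matched to all authors rows instead of just its own

Fix: Add ON c.author_id = p.id to the JOIN

Corrected query:
SELECT c.id, p.name, c.sales FROM authors p JOIN novels c ON c.author_id = p.id

Result:
id | name    | sales
---+---------+------
1  | Asimov  | 5806 
2  | Le Guin | 29428
3  | Austen  | 22401
4  | Austen  | 13923
5  | Le Guin | 37919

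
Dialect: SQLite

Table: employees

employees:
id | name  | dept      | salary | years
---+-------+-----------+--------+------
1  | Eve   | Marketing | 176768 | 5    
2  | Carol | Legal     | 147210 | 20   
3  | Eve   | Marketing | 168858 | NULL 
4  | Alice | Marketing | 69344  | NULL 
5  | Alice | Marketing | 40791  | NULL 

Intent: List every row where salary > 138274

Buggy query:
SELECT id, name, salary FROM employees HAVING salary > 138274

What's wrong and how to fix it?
Bug: This is a non-aggregate query (no GROUP BY, no aggregates), so in SQLite the HAVING clause is invalid here; a row-level condition belongs in WHERE

Fix: Replace HAVING with WHERE since the condition applies to individual rows

Corrected query:
SELECT id, name, salary FROM employees WHERE salary > 138274

Result:
id | name  | salary
---+-------+-------
1  | Eve   | 176768
2  | Carol | 147210
3  | Eve   | 168858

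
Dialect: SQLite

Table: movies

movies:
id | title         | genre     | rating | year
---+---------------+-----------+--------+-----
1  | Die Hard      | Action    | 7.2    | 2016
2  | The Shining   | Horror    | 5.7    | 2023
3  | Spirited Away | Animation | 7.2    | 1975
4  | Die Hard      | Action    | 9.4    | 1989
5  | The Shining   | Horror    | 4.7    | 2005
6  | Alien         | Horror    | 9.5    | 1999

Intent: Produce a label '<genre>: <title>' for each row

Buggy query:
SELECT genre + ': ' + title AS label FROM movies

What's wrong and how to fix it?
Bug: SQLite uses || for string concatenation; + coerces text to numbers (yielding 0)

Fix: Use the || operator for string concatenation

Corrected query:
SELECT genre || ': ' || title AS label FROM movies

Result:
label                   
------------------------
Action: Die Hard        
Horror: The Shining     
Animation: Spirited Away
Action: Die Hard        
Horror: The Shining     
Horror: Alien           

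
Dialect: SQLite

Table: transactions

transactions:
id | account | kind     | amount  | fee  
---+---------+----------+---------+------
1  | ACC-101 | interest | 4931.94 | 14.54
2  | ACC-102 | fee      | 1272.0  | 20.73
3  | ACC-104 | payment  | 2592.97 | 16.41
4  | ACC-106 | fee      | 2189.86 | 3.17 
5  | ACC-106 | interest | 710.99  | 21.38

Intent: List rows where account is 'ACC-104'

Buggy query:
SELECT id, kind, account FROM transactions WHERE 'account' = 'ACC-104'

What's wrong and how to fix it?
Bug: Single quotes denote string literals in SQL; the column name is being compared as a constant string

Fix: Remove the quotes around the column name (or use double quotes for an identifier)

Corrected query:
SELECT id, kind, account FROM transactions WHERE account = 'ACC-104'

Result:
id | kind    | account
---+---------+--------
3  | payment | ACC-104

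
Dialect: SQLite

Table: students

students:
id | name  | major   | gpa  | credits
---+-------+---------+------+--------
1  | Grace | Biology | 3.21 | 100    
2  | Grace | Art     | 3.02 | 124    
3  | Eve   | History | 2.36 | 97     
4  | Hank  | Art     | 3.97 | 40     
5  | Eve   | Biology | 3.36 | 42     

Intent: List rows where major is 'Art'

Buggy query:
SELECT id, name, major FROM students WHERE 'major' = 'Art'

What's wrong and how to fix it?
Bug: 'major' in single quotes is a string literal, not the column; the comparison is literal-vs-literal and never true

Fix: Reference the column as major without single quotes

Corrected query:
SELECT id, name, major FROM students WHERE major = 'Art'

Result:
id | name  | major
---+-------+------
2  | Grace | Art  
4  | Hank  | Art  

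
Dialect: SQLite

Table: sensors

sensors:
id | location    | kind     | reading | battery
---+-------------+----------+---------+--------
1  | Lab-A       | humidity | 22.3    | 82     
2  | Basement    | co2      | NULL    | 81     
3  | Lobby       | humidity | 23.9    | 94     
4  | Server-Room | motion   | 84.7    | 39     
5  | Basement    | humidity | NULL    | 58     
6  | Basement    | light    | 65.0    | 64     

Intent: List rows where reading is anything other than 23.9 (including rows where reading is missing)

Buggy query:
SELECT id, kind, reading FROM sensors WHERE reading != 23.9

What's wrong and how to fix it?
Bug: Inequality against NULL is unknown, not true; rows with NULL are dropped

Fix: Add an explicit OR reading IS NULL to include the missing-value rows

Corrected query:
SELECT id, kind, reading FROM sensors WHERE reading != 23.9 OR reading IS NULL

Result:
id | kind     | reading
---+----------+--------
1  | humidity | 22.3   
2  | co2      | NULL   
4  | motion   | 84.7   
5  | humidity | NULL   
6  | light    | 65     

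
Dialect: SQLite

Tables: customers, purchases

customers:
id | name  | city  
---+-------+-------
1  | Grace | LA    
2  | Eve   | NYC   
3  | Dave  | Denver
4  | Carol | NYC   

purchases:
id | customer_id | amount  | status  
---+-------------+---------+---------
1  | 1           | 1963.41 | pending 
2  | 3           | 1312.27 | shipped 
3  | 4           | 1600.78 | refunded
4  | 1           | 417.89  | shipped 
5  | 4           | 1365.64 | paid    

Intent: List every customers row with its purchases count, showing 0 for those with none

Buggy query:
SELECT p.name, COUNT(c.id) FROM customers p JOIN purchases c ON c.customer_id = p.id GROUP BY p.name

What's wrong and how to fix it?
Bug: INNER JOIN drops customers rows that have no matching purchases rows

Fix: Switch to LEFT JOIN to retain unmatched parent rows

Corrected query:
SELECT p.name, COUNT(c.id) FROM customers p LEFT JOIN purchases c ON c.customer_id = p.id GROUP BY p.name

Result:
name  | COUNT(c.id)
------+------------
Carol | 2          
Dave  | 1          
Eve   | 0          
Grace | 2          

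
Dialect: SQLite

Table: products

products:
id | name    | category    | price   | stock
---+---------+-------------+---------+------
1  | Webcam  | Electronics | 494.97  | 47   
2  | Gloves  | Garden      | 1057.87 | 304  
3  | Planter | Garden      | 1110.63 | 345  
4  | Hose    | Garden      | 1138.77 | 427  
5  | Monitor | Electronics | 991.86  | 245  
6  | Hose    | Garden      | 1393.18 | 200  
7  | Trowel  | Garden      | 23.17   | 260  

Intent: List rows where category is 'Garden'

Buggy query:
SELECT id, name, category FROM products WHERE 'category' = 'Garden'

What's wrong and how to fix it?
Bug: 'category' in single quotes is a string literal, not the column; the comparison is literal-vs-literal and never true

Fix: Remove the quotes around the column name (or use double quotes for an identifier)

Corrected query:
SELECT id, name, category FROM products WHERE category = 'Garden'

Result:
id | name    | category
---+---------+---------
2  | Gloves  | Garden  
3  | Planter | Garden  
4  | Hose    | Garden  
6  | Hose    | Garden  
7  | Trowel  | Garden  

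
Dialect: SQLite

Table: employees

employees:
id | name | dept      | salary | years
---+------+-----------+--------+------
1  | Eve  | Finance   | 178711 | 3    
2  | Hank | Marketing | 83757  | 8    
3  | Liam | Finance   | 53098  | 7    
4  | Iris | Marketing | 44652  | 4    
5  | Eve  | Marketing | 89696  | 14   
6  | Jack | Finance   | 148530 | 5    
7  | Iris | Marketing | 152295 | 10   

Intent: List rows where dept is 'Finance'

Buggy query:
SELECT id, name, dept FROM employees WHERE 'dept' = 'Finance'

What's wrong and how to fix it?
Bug: 'dept' in single quotes is a string literal, not the column; the comparison is literal-vs-literal and never true

Fix: Reference the column as dept without single quotes

Corrected query:
SELECT id, name, dept FROM employees WHERE dept = 'Finance'

Result:
id | name | dept   
---+------+--------
1  | Eve  | Finance
3  | Liam | Finance
6  | Jack | Finance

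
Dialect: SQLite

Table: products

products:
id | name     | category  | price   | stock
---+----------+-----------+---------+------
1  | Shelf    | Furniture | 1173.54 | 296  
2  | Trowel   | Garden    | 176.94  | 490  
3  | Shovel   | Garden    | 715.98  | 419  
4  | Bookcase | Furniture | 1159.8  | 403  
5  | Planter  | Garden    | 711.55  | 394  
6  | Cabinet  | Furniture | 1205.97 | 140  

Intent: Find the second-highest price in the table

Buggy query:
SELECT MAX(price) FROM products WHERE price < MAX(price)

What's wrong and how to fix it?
Bug: The inner MAX is an aggregate inside WHERE, which is not allowed

Fix: Put the inner MAX in a scalar subquery

Corrected query:
SELECT MAX(price) FROM products WHERE price < (SELECT MAX(price) FROM products)

Result:
MAX(price)
----------
1173.54   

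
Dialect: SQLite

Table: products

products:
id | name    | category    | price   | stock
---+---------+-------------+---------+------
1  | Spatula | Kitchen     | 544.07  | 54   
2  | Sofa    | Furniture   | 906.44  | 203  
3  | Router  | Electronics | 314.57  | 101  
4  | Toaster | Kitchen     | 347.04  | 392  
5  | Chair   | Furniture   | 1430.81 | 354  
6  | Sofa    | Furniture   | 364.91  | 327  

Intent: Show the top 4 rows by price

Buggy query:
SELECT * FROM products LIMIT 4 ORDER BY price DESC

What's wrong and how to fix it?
Bug: ORDER BY cannot follow LIMIT; LIMIT is the final clause

Fix: Swap the clauses: ORDER BY first, then LIMIT

Corrected query:
SELECT * FROM products ORDER BY price DESC LIMIT 4

Result:
id | name    | category  | price   | stock
---+---------+-----------+---------+------
5  | Chair   | Furniture | 1430.81 | 354  
2  | Sofa    | Furniture | 906.44  | 203  
1  | Spatula | Kitchen   | 544.07  | 54   
6  | Sofa    | Furniture | 364.91  | 327  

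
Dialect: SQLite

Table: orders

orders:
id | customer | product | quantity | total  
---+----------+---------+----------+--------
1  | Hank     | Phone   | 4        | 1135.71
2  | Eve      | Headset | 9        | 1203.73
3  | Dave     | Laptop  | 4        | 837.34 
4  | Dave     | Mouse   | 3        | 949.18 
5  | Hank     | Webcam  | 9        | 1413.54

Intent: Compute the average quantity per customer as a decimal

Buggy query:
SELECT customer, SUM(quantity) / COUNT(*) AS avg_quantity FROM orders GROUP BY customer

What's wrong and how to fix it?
Bug: SUM(quantity) and COUNT(*) are both integers; the division truncates the fractional part

Fix: Multiply by 1.0 (or CAST to REAL) to force floating-point division

Corrected query:
SELECT customer, SUM(quantity) * 1.0 / COUNT(*) AS avg_quantity FROM orders GROUP BY customer

Result:
customer | avg_quantity
---------+-------------
Dave     | 3.5         
Eve      | 9           
Hank     | 6.5         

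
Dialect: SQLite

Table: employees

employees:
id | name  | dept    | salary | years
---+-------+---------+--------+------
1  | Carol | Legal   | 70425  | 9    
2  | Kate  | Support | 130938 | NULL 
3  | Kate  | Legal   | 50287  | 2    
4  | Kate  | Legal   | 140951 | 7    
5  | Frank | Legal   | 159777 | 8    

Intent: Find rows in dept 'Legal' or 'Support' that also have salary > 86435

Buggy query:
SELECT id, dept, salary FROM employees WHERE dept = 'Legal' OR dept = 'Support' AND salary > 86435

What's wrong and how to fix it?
Bug: AND binds tighter than OR, so this parses as dept = 'Legal' OR (dept = 'Support' AND salary > 86435)

Fix: Group the OR with parentheses (or use IN), then AND the threshold

Corrected query:
SELECT id, dept, salary FROM employees WHERE (dept = 'Legal' OR dept = 'Support') AND salary > 86435

Result:
id | dept    | salary
---+---------+-------
2  | Support | 130938
4  | Legal   | 140951
5  | Legal   | 159777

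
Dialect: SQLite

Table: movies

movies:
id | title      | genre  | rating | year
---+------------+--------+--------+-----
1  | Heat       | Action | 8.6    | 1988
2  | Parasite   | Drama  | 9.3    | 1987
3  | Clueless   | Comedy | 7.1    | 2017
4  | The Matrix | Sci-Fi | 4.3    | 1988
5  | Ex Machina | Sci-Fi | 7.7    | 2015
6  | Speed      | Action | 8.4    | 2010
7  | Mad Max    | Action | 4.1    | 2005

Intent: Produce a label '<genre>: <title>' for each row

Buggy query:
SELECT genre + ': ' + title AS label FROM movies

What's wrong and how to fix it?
Bug: '+' is numeric addition; on text columns SQLite converts them to 0 instead of concatenating

Fix: Replace + with || to concatenate text

Corrected query:
SELECT genre || ': ' || title AS label FROM movies

Result:
label             
------------------
Action: Heat      
Drama: Parasite   
Comedy: Clueless  
Sci-Fi: The Matrix
Sci-Fi: Ex Machina
Action: Speed     
Action: Mad Max   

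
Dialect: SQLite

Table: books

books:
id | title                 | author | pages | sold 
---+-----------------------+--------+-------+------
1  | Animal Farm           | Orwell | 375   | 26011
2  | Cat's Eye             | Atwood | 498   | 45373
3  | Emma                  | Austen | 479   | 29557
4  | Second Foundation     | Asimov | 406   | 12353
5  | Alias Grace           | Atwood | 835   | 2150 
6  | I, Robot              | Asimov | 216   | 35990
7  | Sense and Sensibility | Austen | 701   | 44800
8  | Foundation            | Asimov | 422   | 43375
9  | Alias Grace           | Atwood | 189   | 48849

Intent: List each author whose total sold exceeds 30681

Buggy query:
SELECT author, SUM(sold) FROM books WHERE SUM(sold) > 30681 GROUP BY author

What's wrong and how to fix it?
Bug: Aggregate functions cannot appear in a WHERE clause

Fix: Use HAVING (which filters groups after aggregation) instead of WHERE

Corrected query:
SELECT author, SUM(sold) FROM books GROUP BY author HAVING SUM(sold) > 30681

Result:
author | SUM(sold)
-------+----------
Asimov | 91718    
Atwood | 96372    
Austen | 74357    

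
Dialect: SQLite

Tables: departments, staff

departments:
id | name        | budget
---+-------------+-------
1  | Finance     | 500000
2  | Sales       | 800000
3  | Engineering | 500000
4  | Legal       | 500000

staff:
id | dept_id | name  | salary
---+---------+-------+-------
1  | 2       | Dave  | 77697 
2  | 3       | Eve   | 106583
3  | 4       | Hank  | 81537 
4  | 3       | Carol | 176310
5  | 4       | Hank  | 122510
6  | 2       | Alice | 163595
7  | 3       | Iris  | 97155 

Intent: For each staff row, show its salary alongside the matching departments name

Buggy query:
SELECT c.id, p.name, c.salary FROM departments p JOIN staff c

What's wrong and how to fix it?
Bug: JOIN with no ON clause produces a cartesian product; every staff row pairs with every departments row

Fix: Add ON c.dept_id = p.id to the JOIN

Corrected query:
SELECT c.id, p.name, c.salary FROM departments p JOIN staff c ON c.dept_id = p.id

Result:
id | name        | salary
---+-------------+-------
1  | Sales       | 77697 
2  | Engineering | 106583
3  | Legal       | 81537 
4  | Engineering | 176310
5  | Legal       | 122510
6  | Sales       | 163595
7  | Engineering | 97155 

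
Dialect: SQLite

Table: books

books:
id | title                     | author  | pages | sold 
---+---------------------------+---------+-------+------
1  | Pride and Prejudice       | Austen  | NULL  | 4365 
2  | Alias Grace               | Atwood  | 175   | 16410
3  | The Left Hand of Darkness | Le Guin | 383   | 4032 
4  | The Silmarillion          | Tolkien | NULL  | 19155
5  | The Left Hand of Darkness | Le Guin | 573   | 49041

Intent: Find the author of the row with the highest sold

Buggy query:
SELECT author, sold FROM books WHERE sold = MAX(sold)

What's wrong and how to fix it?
Bug: MAX(sold) is an aggregate and cannot be used directly in WHERE

Fix: Wrap MAX in a scalar subquery so WHERE compares against a single value

Corrected query:
SELECT author, sold FROM books WHERE sold = (SELECT MAX(sold) FROM books)

Result:
author  | sold 
--------+------
Le Guin | 49041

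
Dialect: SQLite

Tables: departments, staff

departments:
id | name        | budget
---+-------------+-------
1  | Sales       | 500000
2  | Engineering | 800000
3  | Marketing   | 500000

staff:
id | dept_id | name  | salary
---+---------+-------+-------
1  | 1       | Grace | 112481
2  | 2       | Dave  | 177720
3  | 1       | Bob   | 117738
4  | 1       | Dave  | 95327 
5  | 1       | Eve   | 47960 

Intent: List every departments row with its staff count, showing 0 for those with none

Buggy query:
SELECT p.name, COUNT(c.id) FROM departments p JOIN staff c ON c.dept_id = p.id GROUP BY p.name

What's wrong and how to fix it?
Bug: An inner join excludes parents with zero children

Fix: Use LEFT JOIN so parents without children still appear (COUNT(c.id) gives 0)

Corrected query:
SELECT p.name, COUNT(c.id) FROM departments p LEFT JOIN staff c ON c.dept_id = p.id GROUP BY p.name

Result:
name        | COUNT(c.id)
------------+------------
Engineering | 1          
Marketing   | 0          
Sales       | 4          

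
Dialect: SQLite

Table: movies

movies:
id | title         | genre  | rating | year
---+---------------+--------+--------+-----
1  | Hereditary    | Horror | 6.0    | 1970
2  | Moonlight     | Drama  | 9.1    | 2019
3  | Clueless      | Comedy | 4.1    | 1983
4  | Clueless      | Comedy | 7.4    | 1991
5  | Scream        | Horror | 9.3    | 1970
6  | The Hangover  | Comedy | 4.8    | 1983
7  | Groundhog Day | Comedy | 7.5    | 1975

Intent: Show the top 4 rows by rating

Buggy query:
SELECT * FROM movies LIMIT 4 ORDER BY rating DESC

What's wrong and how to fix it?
Bug: ORDER BY cannot follow LIMIT; LIMIT is the final clause

Fix: Sort with ORDER BY, then apply LIMIT

Corrected query:
SELECT * FROM movies ORDER BY rating DESC LIMIT 4

Result:
id | title         | genre  | rating | year
---+---------------+--------+--------+-----
5  | Scream        | Horror | 9.3    | 1970
2  | Moonlight     | Drama  | 9.1    | 2019
7  | Groundhog Day | Comedy | 7.5    | 1975
4  | Clueless      | Comedy | 7.4    | 1991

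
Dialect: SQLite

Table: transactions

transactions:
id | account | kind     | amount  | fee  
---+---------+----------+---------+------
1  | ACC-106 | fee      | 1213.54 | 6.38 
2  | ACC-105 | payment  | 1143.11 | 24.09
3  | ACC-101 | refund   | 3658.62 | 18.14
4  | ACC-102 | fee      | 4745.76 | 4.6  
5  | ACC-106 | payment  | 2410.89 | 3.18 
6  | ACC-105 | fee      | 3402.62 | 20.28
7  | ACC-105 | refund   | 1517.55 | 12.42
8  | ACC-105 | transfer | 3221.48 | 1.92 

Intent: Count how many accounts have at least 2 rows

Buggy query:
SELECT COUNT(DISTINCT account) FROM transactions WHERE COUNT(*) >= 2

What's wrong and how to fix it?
Bug: COUNT(*) cannot appear in WHERE; the per-group count doesn't exist yet

Fix: Use a subquery that GROUPs and filters with HAVING, then count its rows

Corrected query:
SELECT COUNT(*) FROM (SELECT account FROM transactions GROUP BY account HAVING COUNT(*) >= 2)

Result:
COUNT(*)
--------
2       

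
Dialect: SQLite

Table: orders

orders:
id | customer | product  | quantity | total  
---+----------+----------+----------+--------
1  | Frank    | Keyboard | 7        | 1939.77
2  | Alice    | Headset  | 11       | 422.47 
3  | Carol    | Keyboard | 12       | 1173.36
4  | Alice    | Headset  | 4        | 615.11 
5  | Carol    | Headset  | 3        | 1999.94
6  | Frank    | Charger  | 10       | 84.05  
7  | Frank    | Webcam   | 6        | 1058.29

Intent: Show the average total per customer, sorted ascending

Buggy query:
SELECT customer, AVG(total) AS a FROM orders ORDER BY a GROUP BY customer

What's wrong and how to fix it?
Bug: GROUP BY must precede ORDER BY

Fix: Move ORDER BY to the end, after GROUP BY

Corrected query:
SELECT customer, AVG(total) AS a FROM orders GROUP BY customer ORDER BY a

Result:
customer | a      
---------+--------
Alice    | 518.79 
Frank    | 1027.37
Carol    | 1586.65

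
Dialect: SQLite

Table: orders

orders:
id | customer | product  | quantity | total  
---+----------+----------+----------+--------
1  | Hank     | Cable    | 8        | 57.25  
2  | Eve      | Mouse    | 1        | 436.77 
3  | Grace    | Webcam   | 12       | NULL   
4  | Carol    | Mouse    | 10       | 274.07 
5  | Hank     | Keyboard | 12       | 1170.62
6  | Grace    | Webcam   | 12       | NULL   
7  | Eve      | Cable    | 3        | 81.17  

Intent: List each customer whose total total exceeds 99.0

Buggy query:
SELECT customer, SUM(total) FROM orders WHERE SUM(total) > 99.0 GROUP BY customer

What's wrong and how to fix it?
Bug: WHERE runs before GROUP BY, so aggregates aren't available there

Fix: Move the aggregate condition to a HAVING clause

Corrected query:
SELECT customer, SUM(total) FROM orders GROUP BY customer HAVING SUM(total) > 99.0

Result:
customer | SUM(total)
---------+-----------
Carol    | 274.07    
Eve      | 517.94    
Hank     | 1227.87   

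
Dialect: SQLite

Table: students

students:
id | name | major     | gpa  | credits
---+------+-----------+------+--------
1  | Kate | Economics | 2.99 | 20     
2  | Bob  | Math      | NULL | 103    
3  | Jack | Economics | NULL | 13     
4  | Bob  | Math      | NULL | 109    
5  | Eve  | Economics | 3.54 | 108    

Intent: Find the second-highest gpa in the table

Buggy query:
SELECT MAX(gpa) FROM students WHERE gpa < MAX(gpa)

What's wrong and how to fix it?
Bug: MAX(gpa) on the right of the comparison is an aggregate-in-WHERE error

Fix: Put the inner MAX in a scalar subquery

Corrected query:
SELECT MAX(gpa) FROM students WHERE gpa < (SELECT MAX(gpa) FROM students)

Result:
MAX(gpa)
--------
2.99    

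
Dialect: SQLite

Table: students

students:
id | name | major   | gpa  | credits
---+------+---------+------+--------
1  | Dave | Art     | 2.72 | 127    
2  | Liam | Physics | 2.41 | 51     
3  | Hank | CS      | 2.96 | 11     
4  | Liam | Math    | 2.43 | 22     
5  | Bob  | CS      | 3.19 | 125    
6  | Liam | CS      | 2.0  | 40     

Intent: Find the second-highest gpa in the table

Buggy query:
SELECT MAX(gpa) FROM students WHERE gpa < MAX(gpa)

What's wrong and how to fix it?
Bug: MAX(gpa) on the right of the comparison is an aggregate-in-WHERE error

Fix: Put the inner MAX in a scalar subquery

Corrected query:
SELECT MAX(gpa) FROM students WHERE gpa < (SELECT MAX(gpa) FROM students)

Result:
MAX(gpa)
--------
2.96    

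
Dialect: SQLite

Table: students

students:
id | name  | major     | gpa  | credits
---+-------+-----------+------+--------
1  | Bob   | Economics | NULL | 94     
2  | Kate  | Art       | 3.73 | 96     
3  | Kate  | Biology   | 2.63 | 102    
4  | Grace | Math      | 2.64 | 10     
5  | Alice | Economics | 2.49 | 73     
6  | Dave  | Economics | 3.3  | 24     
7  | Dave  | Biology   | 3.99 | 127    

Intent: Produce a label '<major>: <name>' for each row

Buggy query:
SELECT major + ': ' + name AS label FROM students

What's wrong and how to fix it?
Bug: '+' is numeric addition; on text columns SQLite converts them to 0 instead of concatenating

Fix: Use the || operator for string concatenation

Corrected query:
SELECT major || ': ' || name AS label FROM students

Result:
label           
----------------
Economics: Bob  
Art: Kate       
Biology: Kate   
Math: Grace     
Economics: Alice
Economics: Dave 
Biology: Dave   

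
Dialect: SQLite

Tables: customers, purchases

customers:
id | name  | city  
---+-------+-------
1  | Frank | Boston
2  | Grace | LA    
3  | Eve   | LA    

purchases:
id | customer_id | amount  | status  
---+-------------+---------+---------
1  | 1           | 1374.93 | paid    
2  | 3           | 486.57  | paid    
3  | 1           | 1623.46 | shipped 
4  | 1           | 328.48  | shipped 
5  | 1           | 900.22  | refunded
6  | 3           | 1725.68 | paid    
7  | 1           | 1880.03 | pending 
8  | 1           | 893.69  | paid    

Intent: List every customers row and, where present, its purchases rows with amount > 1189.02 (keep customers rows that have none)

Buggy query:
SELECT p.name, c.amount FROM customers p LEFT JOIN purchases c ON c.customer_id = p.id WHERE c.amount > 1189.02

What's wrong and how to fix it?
Bug: A WHERE condition on the right-hand table after LEFT JOIN drops unmatched parents

Fix: Move the right-table condition into the ON clause so unmatched parents are kept

Corrected query:
SELECT p.name, c.amount FROM customers p LEFT JOIN purchases c ON c.customer_id = p.id AND c.amount > 1189.02

Result:
name  | amount 
------+--------
Frank | 1374.93
Frank | 1623.46
Frank | 1880.03
Grace | NULL   
Eve   | 1725.68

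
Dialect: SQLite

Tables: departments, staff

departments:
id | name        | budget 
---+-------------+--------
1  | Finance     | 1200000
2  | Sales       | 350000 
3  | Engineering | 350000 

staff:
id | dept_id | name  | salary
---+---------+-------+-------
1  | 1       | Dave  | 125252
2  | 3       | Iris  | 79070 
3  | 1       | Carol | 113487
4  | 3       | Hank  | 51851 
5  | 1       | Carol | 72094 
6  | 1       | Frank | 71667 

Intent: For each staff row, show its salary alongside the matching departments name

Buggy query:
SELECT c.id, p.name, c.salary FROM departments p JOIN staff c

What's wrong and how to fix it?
Bug: Missing join condition: each staff row is matched to all departments rows instead of just its own

Fix: Specify the join condition linking the foreign key to the parent id

Corrected query:
SELECT c.id, p.name, c.salary FROM departments p JOIN staff c ON c.dept_id = p.id

Result:
id | name        | salary
---+-------------+-------
1  | Finance     | 125252
2  | Engineering | 79070 
3  | Finance     | 113487
4  | Engineering | 51851 
5  | Finance     | 72094 
6  | Finance     | 71667 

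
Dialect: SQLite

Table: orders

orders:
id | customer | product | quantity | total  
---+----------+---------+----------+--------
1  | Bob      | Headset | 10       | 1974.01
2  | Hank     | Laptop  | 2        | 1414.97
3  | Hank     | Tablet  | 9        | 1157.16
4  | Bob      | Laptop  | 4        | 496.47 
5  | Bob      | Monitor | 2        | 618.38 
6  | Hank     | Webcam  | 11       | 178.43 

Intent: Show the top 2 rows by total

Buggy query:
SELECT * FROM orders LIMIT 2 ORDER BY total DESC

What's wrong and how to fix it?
Bug: ORDER BY cannot follow LIMIT; LIMIT is the final clause

Fix: Swap the clauses: ORDER BY first, then LIMIT

Corrected query:
SELECT * FROM orders ORDER BY total DESC LIMIT 2

Result:
id | customer | product | quantity | total  
---+----------+---------+----------+--------
1  | Bob      | Headset | 10       | 1974.01
2  | Hank     | Laptop  | 2        | 1414.97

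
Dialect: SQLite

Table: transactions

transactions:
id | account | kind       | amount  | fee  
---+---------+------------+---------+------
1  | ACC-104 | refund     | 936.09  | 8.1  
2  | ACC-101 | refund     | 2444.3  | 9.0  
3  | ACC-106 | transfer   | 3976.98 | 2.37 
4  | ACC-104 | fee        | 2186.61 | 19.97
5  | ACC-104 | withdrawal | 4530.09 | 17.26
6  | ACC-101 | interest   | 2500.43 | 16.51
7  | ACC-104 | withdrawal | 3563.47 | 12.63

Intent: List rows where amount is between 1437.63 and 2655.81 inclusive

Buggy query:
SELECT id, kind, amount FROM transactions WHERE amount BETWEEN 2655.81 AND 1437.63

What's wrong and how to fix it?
Bug: The bounds are reversed; BETWEEN a AND b requires a <= b to match anything

Fix: Write BETWEEN 1437.63 AND 2655.81

Corrected query:
SELECT id, kind, amount FROM transactions WHERE amount BETWEEN 1437.63 AND 2655.81

Result:
id | kind     | amount 
---+----------+--------
2  | refund   | 2444.3 
4  | fee      | 2186.61
6  | interest | 2500.43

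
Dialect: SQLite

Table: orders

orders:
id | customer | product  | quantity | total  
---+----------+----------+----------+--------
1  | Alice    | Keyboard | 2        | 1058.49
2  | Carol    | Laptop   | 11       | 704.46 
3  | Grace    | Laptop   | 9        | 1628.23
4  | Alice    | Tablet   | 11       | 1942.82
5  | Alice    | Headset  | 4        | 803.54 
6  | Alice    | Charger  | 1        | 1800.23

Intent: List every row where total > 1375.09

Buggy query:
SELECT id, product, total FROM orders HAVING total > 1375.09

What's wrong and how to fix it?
Bug: HAVING filters the output of aggregation, but this query has no GROUP BY and no aggregate functions, so SQLite rejects it (HAVING clause on a non-aggregate query); the condition here is per row

Fix: Replace HAVING with WHERE since the condition applies to individual rows

Corrected query:
SELECT id, product, total FROM orders WHERE total > 1375.09

Result:
id | product | total  
---+---------+--------
3  | Laptop  | 1628.23
4  | Tablet  | 1942.82
6  | Charger | 1800.23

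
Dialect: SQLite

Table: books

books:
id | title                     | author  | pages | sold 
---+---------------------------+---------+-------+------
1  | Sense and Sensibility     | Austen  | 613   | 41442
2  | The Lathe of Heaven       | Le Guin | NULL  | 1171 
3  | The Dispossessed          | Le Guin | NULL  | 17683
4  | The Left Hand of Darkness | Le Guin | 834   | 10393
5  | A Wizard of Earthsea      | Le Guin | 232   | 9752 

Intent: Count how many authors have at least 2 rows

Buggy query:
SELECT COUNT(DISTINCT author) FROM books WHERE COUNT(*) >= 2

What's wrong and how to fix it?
Bug: COUNT(*) cannot appear in WHERE; the per-group count doesn't exist yet

Fix: Group first with HAVING COUNT(*) >= 2, then COUNT the resulting groups

Corrected query:
SELECT COUNT(*) FROM (SELECT author FROM books GROUP BY author HAVING COUNT(*) >= 2)

Result:
COUNT(*)
--------
1       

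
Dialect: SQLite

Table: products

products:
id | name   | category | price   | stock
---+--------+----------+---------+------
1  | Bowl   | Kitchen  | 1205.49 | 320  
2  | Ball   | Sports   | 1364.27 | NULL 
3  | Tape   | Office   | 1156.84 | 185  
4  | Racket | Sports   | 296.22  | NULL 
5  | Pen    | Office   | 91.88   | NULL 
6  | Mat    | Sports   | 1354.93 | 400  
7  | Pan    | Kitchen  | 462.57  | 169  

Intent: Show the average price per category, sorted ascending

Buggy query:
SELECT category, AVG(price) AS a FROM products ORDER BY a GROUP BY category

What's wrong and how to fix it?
Bug: ORDER BY appears before GROUP BY; SQL clause order requires GROUP BY first

Fix: Move ORDER BY to the end, after GROUP BY

Corrected query:
SELECT category, AVG(price) AS a FROM products GROUP BY category ORDER BY a

Result:
category | a      
---------+--------
Office   | 624.36 
Kitchen  | 834.03 
Sports   | 1005.14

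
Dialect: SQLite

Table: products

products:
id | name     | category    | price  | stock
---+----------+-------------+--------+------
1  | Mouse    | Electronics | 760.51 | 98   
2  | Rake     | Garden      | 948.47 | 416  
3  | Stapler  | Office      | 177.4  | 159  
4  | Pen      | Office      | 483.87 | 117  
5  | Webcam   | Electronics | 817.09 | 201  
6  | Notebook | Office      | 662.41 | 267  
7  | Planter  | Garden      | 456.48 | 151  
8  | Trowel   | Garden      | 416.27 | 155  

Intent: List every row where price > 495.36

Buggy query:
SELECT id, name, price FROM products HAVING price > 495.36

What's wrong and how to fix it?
Bug: This is a non-aggregate query (no GROUP BY, no aggregates), so in SQLite the HAVING clause is invalid here; a row-level condition belongs in WHERE

Fix: Replace HAVING with WHERE since the condition applies to individual rows

Corrected query:
SELECT id, name, price FROM products WHERE price > 495.36

Result:
id | name     | price 
---+----------+-------
1  | Mouse    | 760.51
2  | Rake     | 948.47
5  | Webcam   | 817.09
6  | Notebook | 662.41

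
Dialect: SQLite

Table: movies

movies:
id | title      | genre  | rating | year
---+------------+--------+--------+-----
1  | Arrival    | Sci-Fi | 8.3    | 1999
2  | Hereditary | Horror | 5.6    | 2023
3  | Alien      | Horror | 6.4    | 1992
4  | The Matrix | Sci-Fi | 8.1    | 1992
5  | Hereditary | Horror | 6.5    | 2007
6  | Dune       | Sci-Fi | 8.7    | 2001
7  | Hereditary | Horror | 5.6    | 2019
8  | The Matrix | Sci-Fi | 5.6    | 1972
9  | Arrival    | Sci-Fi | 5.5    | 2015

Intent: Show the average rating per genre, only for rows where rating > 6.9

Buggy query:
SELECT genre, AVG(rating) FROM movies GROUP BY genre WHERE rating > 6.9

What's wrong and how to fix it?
Bug: WHERE cannot follow GROUP BY

Fix: Place WHERE between FROM and GROUP BY

Corrected query:
SELECT genre, AVG(rating) FROM movies WHERE rating > 6.9 GROUP BY genre

Result:
genre  | AVG(rating)
-------+------------
Sci-Fi | 8.366667   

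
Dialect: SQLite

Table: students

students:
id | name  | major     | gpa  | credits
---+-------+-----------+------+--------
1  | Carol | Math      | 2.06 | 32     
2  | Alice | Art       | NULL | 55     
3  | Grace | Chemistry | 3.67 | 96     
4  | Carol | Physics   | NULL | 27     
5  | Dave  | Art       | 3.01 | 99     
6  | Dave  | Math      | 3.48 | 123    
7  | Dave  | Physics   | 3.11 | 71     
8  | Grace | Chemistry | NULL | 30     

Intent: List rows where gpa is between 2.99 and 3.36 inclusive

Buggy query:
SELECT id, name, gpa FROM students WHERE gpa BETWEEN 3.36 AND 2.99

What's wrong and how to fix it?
Bug: The bounds are reversed; BETWEEN a AND b requires a <= b to match anything

Fix: Swap the bounds so the smaller value comes first

Corrected query:
SELECT id, name, gpa FROM students WHERE gpa BETWEEN 2.99 AND 3.36

Result:
id | name | gpa 
---+------+-----
5  | Dave | 3.01
7  | Dave | 3.11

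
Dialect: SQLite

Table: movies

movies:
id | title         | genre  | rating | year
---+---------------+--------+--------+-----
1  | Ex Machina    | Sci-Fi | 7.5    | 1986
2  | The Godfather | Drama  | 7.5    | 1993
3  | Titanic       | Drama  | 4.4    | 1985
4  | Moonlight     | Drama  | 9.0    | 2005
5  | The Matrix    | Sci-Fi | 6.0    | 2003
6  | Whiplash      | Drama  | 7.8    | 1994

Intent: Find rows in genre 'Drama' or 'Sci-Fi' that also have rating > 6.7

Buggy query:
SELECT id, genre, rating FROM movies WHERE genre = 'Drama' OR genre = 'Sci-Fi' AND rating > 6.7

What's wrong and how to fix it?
Bug: Without parentheses, AND is evaluated before OR, so the rating filter only applies to the 'Sci-Fi' branch

Fix: Add parentheses around the OR so the AND applies to both alternatives

Corrected query:
SELECT id, genre, rating FROM movies WHERE (genre = 'Drama' OR genre = 'Sci-Fi') AND rating > 6.7

Result:
id | genre  | rating
---+--------+-------
1  | Sci-Fi | 7.5   
2  | Drama  | 7.5   
4  | Drama  | 9     
6  | Drama  | 7.8   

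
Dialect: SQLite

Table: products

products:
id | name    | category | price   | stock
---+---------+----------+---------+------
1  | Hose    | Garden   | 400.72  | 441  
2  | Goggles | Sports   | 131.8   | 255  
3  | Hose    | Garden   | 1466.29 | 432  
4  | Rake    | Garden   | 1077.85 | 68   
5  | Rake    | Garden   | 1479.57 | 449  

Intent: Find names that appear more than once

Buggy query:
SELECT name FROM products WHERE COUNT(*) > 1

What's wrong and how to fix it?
Bug: WHERE can't reference COUNT(*); aggregates are computed after WHERE

Fix: Group first, then use HAVING for the count condition

Corrected query:
SELECT name FROM products GROUP BY name HAVING COUNT(*) > 1

Result:
name
----
Hose
Rake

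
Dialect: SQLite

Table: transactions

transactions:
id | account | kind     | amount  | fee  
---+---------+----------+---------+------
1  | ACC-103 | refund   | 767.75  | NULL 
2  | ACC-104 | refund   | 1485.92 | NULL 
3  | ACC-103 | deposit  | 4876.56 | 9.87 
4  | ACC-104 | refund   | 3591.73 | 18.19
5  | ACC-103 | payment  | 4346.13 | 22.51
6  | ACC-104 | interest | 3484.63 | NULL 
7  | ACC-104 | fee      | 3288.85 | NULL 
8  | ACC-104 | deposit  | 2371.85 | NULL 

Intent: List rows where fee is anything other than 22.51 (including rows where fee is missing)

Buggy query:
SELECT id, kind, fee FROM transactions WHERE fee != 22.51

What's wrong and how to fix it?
Bug: Inequality against NULL is unknown, not true; rows with NULL are dropped

Fix: Add an explicit OR fee IS NULL to include the missing-value rows

Corrected query:
SELECT id, kind, fee FROM transactions WHERE fee != 22.51 OR fee IS NULL

Result:
id | kind     | fee  
---+----------+------
1  | refund   | NULL 
2  | refund   | NULL 
3  | deposit  | 9.87 
4  | refund   | 18.19
6  | interest | NULL 
7  | fee      | NULL 
8  | deposit  | NULL 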